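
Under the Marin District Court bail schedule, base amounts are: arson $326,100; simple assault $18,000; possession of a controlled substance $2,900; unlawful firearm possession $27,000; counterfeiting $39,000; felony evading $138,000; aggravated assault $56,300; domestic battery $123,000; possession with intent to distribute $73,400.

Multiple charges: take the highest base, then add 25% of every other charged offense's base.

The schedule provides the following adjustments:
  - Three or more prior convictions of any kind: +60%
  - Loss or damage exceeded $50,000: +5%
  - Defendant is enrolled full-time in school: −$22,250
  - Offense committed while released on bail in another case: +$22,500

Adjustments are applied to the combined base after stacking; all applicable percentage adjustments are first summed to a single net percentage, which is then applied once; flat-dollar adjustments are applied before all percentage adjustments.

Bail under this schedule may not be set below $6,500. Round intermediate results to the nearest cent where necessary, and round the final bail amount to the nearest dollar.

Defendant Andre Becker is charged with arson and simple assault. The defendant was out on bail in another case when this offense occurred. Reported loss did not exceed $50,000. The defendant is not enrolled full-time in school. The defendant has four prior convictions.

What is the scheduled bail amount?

Base amounts from the schedule: arson $326,100; simple assault $18,000.
Stacking rule: highest base plus 25% of each additional charge. Highest is arson at $326,100. Additional: $18,000 × 25% = $4,500. Combined base = $326,100 + $4,500 = $330,600.
Offense committed while released on bail in another case (+$22,500 flat): $330,600 + $22,500 = $353,100.
Three or more prior convictions of any kind (+60%): $353,100 × 1.6 = $564,960.
$564,960 is at or above the $6,500 minimum.

$564,960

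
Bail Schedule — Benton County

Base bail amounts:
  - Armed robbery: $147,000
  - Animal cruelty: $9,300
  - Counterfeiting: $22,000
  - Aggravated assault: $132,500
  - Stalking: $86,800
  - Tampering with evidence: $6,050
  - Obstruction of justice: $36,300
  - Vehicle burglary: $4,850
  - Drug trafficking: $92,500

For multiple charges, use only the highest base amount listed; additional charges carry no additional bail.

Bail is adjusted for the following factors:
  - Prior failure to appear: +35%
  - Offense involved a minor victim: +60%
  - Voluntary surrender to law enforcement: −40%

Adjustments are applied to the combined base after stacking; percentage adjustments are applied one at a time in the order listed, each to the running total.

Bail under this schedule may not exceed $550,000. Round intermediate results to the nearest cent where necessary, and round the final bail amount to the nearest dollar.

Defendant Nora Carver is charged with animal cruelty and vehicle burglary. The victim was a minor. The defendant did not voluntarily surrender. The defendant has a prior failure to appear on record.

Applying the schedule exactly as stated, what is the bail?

Base amounts from the schedule: animal cruelty $9,300; vehicle burglary $4,850.
Stacking rule: use the highest base only. Highest is animal cruelty at $9,300. Combined base = $9,300.
Prior failure to appear (+35%): $9,300 × 1.35 = $12,555.
Offense involved a minor victim (+60%): $12,555 × 1.6 = $20,088.
$20,088 is within the $550,000 maximum.

$20,088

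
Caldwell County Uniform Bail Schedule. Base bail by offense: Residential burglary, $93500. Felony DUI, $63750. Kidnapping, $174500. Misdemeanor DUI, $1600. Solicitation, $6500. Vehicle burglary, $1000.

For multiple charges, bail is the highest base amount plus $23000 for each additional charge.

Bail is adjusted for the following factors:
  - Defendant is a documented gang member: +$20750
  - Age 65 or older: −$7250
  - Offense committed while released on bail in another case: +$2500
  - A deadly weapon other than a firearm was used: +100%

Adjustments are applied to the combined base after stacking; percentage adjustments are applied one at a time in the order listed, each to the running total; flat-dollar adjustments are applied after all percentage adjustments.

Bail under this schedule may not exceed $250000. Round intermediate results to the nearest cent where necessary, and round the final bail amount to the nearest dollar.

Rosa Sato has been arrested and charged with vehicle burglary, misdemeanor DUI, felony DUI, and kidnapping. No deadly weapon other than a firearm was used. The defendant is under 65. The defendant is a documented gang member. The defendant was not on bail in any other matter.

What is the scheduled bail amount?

Base amounts from the schedule: vehicle burglary $1000; misdemeanor DUI $1600; felony DUI $63750; kidnapping $174500.
Stacking rule: highest base plus $23000 per additional charge. Highest is kidnapping at $174500; 3 additional charges → +$69000. Combined base = $243500.
Defendant is a documented gang member (+$20750 flat): $243500 + $20750 = $264250.
Result $264250 exceeds the maximum of $250000; bail is capped at $250000.

$250000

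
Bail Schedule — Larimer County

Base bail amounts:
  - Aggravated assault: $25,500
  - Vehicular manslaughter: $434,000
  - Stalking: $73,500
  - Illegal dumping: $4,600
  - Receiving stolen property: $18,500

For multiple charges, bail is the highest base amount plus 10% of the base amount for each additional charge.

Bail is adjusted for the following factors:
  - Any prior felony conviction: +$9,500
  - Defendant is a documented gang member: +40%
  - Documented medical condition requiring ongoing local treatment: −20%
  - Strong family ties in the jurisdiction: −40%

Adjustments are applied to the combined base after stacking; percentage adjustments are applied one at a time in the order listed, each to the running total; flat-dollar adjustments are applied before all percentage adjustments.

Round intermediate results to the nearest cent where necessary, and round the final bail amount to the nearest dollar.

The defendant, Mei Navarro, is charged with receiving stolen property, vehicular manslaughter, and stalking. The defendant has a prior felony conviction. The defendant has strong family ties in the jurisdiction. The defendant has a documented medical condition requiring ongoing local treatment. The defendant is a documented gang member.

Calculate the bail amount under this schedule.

$304,214

Base amounts from the schedule: receiving stolen property $18,500; vehicular manslaughter $434,000; stalking $73,500.
Stacking rule: highest base plus 10% of each additional charge. Highest is vehicular manslaughter at $434,000. Additional: $18,500 × 10% = $1,850; $73,500 × 10% = $7,350. Combined base = $434,000 + $9,200 = $443,200.
Any prior felony conviction (+$9,500 flat): $443,200 + $9,500 = $452,700.
Defendant is a documented gang member (+40%): $452,700 × 1.4 = $633,780.
Documented medical condition requiring ongoing local treatment (−20%): $633,780 × 0.8 = $507,024.
Strong family ties in the jurisdiction (−40%): $507,024 × 0.6 = $304,214.40.
Rounded to the nearest dollar: $304,214.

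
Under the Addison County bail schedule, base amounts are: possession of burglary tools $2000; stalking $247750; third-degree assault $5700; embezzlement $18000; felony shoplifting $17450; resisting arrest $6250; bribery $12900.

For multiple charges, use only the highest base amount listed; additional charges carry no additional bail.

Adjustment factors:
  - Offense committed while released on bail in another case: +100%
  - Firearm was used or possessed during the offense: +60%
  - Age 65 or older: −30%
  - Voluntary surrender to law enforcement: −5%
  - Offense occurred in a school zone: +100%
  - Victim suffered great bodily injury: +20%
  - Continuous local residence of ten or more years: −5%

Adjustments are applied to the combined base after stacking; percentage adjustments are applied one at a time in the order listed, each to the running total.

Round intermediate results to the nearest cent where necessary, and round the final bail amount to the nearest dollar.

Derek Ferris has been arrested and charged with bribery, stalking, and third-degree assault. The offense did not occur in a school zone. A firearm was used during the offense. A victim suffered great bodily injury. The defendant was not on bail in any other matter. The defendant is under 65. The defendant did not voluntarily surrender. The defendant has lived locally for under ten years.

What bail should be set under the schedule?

$475680

Base amounts from the schedule: bribery $12900; stalking $247750; third-degree assault $5700.
Stacking rule: use the highest base only. Highest is stalking at $247750. Combined base = $247750.
Firearm was used or possessed during the offense (+60%): $247750 × 1.6 = $396400.
Victim suffered great bodily injury (+20%): $396400 × 1.2 = $475680.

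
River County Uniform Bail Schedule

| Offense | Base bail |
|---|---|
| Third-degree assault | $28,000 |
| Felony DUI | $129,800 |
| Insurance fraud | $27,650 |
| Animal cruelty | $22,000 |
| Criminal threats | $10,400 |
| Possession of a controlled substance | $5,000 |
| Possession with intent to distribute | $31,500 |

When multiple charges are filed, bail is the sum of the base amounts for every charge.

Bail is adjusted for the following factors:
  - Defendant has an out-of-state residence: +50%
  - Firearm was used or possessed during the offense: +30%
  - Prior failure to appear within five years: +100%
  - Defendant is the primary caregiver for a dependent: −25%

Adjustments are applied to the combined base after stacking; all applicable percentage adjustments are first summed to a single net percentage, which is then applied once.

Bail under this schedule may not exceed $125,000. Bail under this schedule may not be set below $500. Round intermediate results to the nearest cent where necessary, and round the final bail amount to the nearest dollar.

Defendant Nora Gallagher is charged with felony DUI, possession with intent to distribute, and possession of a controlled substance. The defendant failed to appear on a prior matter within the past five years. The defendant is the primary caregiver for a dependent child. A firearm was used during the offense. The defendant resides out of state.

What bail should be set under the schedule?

Base amounts from the schedule: felony DUI $129,800; possession with intent to distribute $31,500; possession of a controlled substance $5,000.
Stacking rule: sum of all bases. $129,800 + $31,500 + $5,000 = $166,300.
Net percentage adjustment: +50% +30% +100% −25% = +155%. $166,300 × 2.55 = $424,065.
Result $424,065 exceeds the maximum of $125,000; bail is capped at $125,000.
$125,000 is at or above the $500 minimum.

$125,000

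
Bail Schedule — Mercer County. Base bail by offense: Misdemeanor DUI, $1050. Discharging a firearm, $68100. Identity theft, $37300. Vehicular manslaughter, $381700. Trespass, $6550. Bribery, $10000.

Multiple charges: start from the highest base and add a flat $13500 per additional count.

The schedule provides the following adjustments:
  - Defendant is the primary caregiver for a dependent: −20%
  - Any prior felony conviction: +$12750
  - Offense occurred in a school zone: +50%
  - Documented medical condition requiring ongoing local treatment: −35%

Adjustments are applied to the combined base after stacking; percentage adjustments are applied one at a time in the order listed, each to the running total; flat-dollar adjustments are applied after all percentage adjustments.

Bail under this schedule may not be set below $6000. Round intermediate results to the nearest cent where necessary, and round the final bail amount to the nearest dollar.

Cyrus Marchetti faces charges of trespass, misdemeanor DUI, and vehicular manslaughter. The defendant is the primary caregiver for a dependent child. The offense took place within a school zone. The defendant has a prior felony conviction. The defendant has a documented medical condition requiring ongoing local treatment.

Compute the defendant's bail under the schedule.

$331536

Base amounts from the schedule: trespass $6550; misdemeanor DUI $1050; vehicular manslaughter $381700.
Stacking rule: highest base plus $13500 per additional charge. Highest is vehicular manslaughter at $381700; 2 additional charges → +$27000. Combined base = $408700.
Defendant is the primary caregiver for a dependent (−20%): $408700 × 0.8 = $326960.
Offense occurred in a school zone (+50%): $326960 × 1.5 = $490440.
Documented medical condition requiring ongoing local treatment (−35%): $490440 × 0.65 = $318786.
Any prior felony conviction (+$12750 flat): $318786 + $12750 = $331536.
$331536 is at or above the $6000 minimum.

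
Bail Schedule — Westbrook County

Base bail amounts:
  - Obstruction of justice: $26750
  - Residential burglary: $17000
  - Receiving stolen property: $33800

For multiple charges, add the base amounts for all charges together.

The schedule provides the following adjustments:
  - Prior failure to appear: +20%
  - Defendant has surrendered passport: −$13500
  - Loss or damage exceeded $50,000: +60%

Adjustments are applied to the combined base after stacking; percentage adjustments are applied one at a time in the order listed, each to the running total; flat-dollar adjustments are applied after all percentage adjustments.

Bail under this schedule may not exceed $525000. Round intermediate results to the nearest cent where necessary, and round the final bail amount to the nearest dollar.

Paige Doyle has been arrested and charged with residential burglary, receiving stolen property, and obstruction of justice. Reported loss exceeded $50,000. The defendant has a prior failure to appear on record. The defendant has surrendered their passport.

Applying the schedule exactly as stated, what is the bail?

$135396

Base amounts from the schedule: residential burglary $17000; receiving stolen property $33800; obstruction of justice $26750.
Stacking rule: sum of all bases. $17000 + $33800 + $26750 = $77550.
Prior failure to appear (+20%): $77550 × 1.2 = $93060.
Loss or damage exceeded $50,000 (+60%): $93060 × 1.6 = $148896.
Defendant has surrendered passport (−$13500 flat): $148896 − $13500 = $135396.
$135396 is within the $525000 maximum.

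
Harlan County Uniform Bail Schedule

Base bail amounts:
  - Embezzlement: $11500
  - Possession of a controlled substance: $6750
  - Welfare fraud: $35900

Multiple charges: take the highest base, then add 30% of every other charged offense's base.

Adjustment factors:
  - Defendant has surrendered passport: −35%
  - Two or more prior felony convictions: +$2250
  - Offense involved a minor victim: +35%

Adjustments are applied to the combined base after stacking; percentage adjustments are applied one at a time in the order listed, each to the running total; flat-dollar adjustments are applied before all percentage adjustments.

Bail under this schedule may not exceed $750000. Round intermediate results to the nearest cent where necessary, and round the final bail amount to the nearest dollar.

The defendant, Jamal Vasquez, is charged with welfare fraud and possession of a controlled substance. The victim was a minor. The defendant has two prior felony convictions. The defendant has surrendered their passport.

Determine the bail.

$35254

Base amounts from the schedule: welfare fraud $35900; possession of a controlled substance $6750.
Stacking rule: highest base plus 30% of each additional charge. Highest is welfare fraud at $35900. Additional: $6750 × 30% = $2025. Combined base = $35900 + $2025 = $37925.
Two or more prior felony convictions (+$2250 flat): $37925 + $2250 = $40175.
Defendant has surrendered passport (−35%): $40175 × 0.65 = $26113.75.
Offense involved a minor victim (+35%): $26113.75 × 1.35 = $35253.56.
$35253.56 is within the $750000 maximum.
Rounded to the nearest dollar: $35254.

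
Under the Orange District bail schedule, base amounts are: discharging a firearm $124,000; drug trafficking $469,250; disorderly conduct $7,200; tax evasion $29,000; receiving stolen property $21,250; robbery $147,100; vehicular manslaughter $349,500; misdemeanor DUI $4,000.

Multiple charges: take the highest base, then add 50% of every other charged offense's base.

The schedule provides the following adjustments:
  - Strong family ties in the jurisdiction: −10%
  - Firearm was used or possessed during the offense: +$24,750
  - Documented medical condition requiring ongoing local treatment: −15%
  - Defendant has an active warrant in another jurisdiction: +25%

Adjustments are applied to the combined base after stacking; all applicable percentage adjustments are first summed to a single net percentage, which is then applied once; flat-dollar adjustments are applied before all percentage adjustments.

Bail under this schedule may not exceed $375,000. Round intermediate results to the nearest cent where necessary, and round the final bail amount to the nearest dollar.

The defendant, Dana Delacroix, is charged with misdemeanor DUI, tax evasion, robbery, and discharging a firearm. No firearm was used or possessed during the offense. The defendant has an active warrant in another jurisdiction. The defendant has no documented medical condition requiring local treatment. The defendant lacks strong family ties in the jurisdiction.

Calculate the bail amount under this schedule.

Base amounts from the schedule: misdemeanor DUI $4,000; tax evasion $29,000; robbery $147,100; discharging a firearm $124,000.
Stacking rule: highest base plus 50% of each additional charge. Highest is robbery at $147,100. Additional: $4,000 × 50% = $2,000; $29,000 × 50% = $14,500; $124,000 × 50% = $62,000. Combined base = $147,100 + $78,500 = $225,600.
Defendant has an active warrant in another jurisdiction (+25%): $225,600 × 1.25 = $282,000.
$282,000 is within the $375,000 maximum.

$282,000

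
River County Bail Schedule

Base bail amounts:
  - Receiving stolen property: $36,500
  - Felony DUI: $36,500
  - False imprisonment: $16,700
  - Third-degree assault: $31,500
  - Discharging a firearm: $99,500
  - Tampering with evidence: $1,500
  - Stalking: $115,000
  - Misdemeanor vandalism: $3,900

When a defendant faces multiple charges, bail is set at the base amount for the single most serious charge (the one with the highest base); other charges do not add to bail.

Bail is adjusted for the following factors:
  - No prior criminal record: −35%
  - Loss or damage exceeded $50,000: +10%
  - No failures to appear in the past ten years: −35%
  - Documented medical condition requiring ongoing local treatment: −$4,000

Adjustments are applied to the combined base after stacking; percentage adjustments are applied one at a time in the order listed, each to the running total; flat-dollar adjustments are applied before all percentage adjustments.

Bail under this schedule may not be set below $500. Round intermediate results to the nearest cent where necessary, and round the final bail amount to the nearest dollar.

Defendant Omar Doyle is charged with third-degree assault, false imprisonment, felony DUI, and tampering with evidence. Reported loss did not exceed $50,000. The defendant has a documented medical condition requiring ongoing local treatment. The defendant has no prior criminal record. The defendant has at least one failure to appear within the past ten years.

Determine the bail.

$21,125

Base amounts from the schedule: third-degree assault $31,500; false imprisonment $16,700; felony DUI $36,500; tampering with evidence $1,500.
Stacking rule: use the highest base only. Highest is felony DUI at $36,500. Combined base = $36,500.
Documented medical condition requiring ongoing local treatment (−$4,000 flat): $36,500 − $4,000 = $32,500.
No prior criminal record (−35%): $32,500 × 0.65 = $21,125.
$21,125 is at or above the $500 minimum.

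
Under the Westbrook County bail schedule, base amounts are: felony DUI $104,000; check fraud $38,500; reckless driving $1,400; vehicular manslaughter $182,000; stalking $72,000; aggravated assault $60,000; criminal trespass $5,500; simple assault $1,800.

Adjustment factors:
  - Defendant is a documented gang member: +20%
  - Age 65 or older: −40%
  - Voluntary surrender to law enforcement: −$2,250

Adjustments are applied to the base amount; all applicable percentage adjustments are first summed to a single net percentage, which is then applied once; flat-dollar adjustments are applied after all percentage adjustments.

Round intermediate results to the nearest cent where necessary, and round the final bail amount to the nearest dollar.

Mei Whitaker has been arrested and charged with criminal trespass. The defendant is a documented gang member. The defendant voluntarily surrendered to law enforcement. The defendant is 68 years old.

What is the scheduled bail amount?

$2,150

Base amounts from the schedule: criminal trespass $5,500.
Single charge. Combined base = $5,500.
Net percentage adjustment: +20% −40% = −20%. $5,500 × 0.8 = $4,400.
Voluntary surrender to law enforcement (−$2,250 flat): $4,400 − $2,250 = $2,150.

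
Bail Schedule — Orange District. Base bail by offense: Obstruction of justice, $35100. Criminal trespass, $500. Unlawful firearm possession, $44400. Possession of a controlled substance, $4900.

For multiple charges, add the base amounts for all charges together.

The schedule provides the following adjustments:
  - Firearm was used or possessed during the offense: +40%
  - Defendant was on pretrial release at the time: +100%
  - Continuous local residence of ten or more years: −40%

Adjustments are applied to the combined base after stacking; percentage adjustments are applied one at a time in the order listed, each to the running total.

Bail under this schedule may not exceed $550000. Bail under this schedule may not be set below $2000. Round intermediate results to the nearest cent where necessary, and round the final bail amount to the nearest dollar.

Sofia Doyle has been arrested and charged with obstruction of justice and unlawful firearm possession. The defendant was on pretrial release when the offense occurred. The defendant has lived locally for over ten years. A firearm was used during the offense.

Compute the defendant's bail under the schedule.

$133560

Base amounts from the schedule: obstruction of justice $35100; unlawful firearm possession $44400.
Stacking rule: sum of all bases. $35100 + $44400 = $79500.
Firearm was used or possessed during the offense (+40%): $79500 × 1.4 = $111300.
Defendant was on pretrial release at the time (+100%): $111300 × 2 = $222600.
Continuous local residence of ten or more years (−40%): $222600 × 0.6 = $133560.
$133560 is within the $550000 maximum.
$133560 is at or above the $2000 minimum.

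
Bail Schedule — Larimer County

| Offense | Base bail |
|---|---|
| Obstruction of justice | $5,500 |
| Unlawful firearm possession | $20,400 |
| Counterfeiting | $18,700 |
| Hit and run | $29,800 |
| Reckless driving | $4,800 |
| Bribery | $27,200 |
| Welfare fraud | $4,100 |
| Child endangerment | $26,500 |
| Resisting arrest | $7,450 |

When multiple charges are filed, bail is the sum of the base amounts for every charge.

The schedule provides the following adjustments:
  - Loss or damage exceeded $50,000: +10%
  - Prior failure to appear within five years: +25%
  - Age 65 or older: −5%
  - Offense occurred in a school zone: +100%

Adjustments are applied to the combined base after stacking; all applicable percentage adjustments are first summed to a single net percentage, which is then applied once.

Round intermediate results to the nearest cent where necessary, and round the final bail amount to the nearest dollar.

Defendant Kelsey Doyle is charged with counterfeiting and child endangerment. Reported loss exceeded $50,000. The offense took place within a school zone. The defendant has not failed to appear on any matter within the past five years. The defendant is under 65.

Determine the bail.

Base amounts from the schedule: counterfeiting $18,700; child endangerment $26,500.
Stacking rule: sum of all bases. $18,700 + $26,500 = $45,200.
Net percentage adjustment: +10% +100% = +110%. $45,200 × 2.1 = $94,920.

$94,920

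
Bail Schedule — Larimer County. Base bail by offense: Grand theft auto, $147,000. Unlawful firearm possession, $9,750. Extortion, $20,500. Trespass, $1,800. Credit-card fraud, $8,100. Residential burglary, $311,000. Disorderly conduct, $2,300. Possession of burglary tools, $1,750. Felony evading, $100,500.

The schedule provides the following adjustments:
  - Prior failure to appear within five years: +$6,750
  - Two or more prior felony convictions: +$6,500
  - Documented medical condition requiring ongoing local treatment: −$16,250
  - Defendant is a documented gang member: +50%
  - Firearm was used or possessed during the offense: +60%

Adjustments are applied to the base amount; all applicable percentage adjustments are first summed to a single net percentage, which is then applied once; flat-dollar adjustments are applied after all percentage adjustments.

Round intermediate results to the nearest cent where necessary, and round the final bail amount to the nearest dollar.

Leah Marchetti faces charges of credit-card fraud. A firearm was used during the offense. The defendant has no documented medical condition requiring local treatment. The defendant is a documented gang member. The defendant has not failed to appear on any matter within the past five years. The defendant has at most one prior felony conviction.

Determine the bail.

$17,010

Base amounts from the schedule: credit-card fraud $8,100.
Single charge. Combined base = $8,100.
Net percentage adjustment: +50% +60% = +110%. $8,100 × 2.1 = $17,010.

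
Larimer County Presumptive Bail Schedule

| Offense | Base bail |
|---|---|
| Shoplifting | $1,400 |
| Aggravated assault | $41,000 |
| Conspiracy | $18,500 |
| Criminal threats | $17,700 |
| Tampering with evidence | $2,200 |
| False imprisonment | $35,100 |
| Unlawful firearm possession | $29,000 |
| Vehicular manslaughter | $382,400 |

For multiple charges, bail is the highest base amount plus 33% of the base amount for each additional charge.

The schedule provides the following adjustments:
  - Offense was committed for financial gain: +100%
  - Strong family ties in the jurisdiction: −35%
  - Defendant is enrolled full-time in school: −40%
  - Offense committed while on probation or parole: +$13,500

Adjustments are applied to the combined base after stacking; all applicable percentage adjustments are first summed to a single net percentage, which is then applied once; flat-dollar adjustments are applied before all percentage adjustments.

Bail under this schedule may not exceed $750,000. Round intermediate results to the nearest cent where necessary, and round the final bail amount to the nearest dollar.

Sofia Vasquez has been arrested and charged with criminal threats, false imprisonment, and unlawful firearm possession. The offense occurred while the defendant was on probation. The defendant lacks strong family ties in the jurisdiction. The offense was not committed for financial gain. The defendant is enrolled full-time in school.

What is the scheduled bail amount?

$38,407

Base amounts from the schedule: criminal threats $17,700; false imprisonment $35,100; unlawful firearm possession $29,000.
Stacking rule: highest base plus 33% of each additional charge. Highest is false imprisonment at $35,100. Additional: $17,700 × 33% = $5,841; $29,000 × 33% = $9,570. Combined base = $35,100 + $15,411 = $50,511.
Offense committed while on probation or parole (+$13,500 flat): $50,511 + $13,500 = $64,011.
Defendant is enrolled full-time in school (−40%): $64,011 × 0.6 = $38,406.60.
$38,406.60 is within the $750,000 maximum.
Rounded to the nearest dollar: $38,407.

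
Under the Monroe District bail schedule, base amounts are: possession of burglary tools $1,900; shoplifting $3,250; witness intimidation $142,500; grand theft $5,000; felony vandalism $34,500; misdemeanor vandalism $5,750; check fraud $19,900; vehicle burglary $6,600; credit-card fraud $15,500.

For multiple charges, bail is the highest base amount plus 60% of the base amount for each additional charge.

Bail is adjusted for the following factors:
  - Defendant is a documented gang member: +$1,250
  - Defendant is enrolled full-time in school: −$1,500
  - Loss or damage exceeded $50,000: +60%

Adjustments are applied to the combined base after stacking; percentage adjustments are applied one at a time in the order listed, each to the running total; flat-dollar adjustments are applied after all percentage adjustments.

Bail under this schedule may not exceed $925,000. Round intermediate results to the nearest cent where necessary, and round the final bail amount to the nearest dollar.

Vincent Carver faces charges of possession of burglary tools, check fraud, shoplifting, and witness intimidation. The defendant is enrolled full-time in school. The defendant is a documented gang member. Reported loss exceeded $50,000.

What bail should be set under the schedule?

Base amounts from the schedule: possession of burglary tools $1,900; check fraud $19,900; shoplifting $3,250; witness intimidation $142,500.
Stacking rule: highest base plus 60% of each additional charge. Highest is witness intimidation at $142,500. Additional: $1,900 × 60% = $1,140; $19,900 × 60% = $11,940; $3,250 × 60% = $1,950. Combined base = $142,500 + $15,030 = $157,530.
Loss or damage exceeded $50,000 (+60%): $157,530 × 1.6 = $252,048.
Defendant is a documented gang member (+$1,250 flat): $252,048 + $1,250 = $253,298.
Defendant is enrolled full-time in school (−$1,500 flat): $253,298 − $1,500 = $251,798.
$251,798 is within the $925,000 maximum.

$251,798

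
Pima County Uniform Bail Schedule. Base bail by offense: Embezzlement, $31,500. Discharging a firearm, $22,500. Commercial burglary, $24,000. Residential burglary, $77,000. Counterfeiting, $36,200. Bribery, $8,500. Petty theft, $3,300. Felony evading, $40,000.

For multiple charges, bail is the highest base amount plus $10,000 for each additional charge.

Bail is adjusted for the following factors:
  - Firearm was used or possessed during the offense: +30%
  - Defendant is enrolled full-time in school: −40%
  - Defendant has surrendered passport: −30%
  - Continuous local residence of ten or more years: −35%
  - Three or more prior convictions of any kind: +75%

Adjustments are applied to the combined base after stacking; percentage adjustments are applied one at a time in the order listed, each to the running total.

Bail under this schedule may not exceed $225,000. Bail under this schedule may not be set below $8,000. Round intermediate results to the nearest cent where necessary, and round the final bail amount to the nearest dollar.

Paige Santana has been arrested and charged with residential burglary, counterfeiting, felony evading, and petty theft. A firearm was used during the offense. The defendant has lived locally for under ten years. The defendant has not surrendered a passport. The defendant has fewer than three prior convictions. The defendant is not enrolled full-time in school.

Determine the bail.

$139,100

Base amounts from the schedule: residential burglary $77,000; counterfeiting $36,200; felony evading $40,000; petty theft $3,300.
Stacking rule: highest base plus $10,000 per additional charge. Highest is residential burglary at $77,000; 3 additional charges → +$30,000. Combined base = $107,000.
Firearm was used or possessed during the offense (+30%): $107,000 × 1.3 = $139,100.
$139,100 is within the $225,000 maximum.
$139,100 is at or above the $8,000 minimum.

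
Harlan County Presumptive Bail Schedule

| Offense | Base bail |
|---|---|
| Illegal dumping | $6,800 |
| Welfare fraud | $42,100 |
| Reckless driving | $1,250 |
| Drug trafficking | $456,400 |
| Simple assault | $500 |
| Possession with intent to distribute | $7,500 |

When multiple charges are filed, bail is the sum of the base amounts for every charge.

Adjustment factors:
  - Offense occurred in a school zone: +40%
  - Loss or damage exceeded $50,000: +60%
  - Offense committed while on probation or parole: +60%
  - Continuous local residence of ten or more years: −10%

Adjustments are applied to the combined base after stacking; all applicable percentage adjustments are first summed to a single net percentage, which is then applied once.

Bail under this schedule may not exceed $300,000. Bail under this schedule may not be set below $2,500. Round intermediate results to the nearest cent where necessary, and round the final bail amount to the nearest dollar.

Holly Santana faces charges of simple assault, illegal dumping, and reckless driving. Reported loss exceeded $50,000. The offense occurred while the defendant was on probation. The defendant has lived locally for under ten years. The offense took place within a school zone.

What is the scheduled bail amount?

$22,230

Base amounts from the schedule: simple assault $500; illegal dumping $6,800; reckless driving $1,250.
Stacking rule: sum of all bases. $500 + $6,800 + $1,250 = $8,550.
Net percentage adjustment: +40% +60% +60% = +160%. $8,550 × 2.6 = $22,230.
$22,230 is within the $300,000 maximum.
$22,230 is at or above the $2,500 minimum.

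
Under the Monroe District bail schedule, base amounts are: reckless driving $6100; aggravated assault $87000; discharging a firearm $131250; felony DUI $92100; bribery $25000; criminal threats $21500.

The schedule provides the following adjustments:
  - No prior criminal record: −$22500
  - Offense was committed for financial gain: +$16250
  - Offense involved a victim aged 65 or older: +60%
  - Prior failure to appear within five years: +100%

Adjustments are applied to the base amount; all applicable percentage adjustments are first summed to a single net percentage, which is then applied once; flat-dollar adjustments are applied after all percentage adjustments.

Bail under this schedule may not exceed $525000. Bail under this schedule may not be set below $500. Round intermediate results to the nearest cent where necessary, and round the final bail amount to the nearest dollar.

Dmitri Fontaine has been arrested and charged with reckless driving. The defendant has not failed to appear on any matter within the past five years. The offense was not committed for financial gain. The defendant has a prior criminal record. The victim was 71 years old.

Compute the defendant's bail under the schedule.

Base amounts from the schedule: reckless driving $6100.
Single charge. Combined base = $6100.
Offense involved a victim aged 65 or older (+60%): $6100 × 1.6 = $9760.
$9760 is within the $525000 maximum.
$9760 is at or above the $500 minimum.

$9760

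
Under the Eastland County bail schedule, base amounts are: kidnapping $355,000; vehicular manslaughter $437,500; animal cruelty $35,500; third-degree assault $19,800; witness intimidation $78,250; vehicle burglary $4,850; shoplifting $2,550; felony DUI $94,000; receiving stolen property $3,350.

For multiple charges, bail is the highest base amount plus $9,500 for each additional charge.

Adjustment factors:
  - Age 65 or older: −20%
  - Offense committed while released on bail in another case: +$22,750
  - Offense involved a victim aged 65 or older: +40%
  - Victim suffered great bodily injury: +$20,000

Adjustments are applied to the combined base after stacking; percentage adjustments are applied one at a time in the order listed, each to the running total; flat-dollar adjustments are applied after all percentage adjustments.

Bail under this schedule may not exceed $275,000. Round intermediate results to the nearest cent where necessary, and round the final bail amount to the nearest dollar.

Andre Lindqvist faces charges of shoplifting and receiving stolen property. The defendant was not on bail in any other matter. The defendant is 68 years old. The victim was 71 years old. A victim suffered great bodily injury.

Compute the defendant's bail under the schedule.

$34,392

Base amounts from the schedule: shoplifting $2,550; receiving stolen property $3,350.
Stacking rule: highest base plus $9,500 per additional charge. Highest is receiving stolen property at $3,350; 1 additional charge → +$9,500. Combined base = $12,850.
Age 65 or older (−20%): $12,850 × 0.8 = $10,280.
Offense involved a victim aged 65 or older (+40%): $10,280 × 1.4 = $14,392.
Victim suffered great bodily injury (+$20,000 flat): $14,392 + $20,000 = $34,392.
$34,392 is within the $275,000 maximum.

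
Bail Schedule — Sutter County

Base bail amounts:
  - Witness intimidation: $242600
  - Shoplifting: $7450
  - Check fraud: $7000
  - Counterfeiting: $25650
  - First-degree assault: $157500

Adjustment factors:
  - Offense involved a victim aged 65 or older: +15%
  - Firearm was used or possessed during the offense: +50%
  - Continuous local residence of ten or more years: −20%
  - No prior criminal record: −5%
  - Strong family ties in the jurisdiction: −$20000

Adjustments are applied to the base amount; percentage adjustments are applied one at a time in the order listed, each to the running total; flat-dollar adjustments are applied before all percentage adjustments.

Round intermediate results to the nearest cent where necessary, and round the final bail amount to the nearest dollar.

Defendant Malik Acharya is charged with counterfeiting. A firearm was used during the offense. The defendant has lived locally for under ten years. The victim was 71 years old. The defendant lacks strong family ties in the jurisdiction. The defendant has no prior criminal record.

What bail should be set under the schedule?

$42034

Base amounts from the schedule: counterfeiting $25650.
Single charge. Combined base = $25650.
Offense involved a victim aged 65 or older (+15%): $25650 × 1.15 = $29497.50.
Firearm was used or possessed during the offense (+50%): $29497.50 × 1.5 = $44246.25.
No prior criminal record (−5%): $44246.25 × 0.95 = $42033.94.
Rounded to the nearest dollar: $42034.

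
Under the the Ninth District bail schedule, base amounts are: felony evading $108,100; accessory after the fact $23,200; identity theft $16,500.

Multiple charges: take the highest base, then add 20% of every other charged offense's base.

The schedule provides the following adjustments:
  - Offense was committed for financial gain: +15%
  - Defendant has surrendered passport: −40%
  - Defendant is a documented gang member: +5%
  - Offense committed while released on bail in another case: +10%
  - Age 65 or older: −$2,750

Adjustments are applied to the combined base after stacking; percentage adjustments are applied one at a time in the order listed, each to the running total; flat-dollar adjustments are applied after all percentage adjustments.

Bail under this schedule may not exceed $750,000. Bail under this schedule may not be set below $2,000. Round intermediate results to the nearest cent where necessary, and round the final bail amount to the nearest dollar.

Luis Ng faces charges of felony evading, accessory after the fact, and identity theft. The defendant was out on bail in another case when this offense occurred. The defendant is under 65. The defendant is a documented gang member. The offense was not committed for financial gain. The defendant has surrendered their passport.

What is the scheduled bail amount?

Base amounts from the schedule: felony evading $108,100; accessory after the fact $23,200; identity theft $16,500.
Stacking rule: highest base plus 20% of each additional charge. Highest is felony evading at $108,100. Additional: $23,200 × 20% = $4,640; $16,500 × 20% = $3,300. Combined base = $108,100 + $7,940 = $116,040.
Defendant has surrendered passport (−40%): $116,040 × 0.6 = $69,624.
Defendant is a documented gang member (+5%): $69,624 × 1.05 = $73,105.20.
Offense committed while released on bail in another case (+10%): $73,105.20 × 1.1 = $80,415.72.
$80,415.72 is within the $750,000 maximum.
$80,415.72 is at or above the $2,000 minimum.
Rounded to the nearest dollar: $80,416.

$80,416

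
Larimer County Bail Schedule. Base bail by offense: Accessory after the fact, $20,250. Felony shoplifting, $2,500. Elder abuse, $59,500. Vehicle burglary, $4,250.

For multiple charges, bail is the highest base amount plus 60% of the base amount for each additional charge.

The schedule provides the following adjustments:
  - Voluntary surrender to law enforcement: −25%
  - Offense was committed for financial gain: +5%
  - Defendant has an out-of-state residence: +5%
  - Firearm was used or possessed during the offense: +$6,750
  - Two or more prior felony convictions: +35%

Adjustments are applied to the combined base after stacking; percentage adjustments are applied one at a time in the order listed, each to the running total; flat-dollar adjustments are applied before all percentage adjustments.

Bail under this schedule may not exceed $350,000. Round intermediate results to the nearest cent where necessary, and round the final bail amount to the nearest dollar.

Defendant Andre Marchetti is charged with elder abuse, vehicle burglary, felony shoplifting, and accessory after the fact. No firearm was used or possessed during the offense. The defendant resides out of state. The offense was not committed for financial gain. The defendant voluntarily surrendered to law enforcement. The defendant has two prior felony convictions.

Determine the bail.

Base amounts from the schedule: elder abuse $59,500; vehicle burglary $4,250; felony shoplifting $2,500; accessory after the fact $20,250.
Stacking rule: highest base plus 60% of each additional charge. Highest is elder abuse at $59,500. Additional: $4,250 × 60% = $2,550; $2,500 × 60% = $1,500; $20,250 × 60% = $12,150. Combined base = $59,500 + $16,200 = $75,700.
Voluntary surrender to law enforcement (−25%): $75,700 × 0.75 = $56,775.
Defendant has an out-of-state residence (+5%): $56,775 × 1.05 = $59,613.75.
Two or more prior felony convictions (+35%): $59,613.75 × 1.35 = $80,478.56.
$80,478.56 is within the $350,000 maximum.
Rounded to the nearest dollar: $80,479.

$80,479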